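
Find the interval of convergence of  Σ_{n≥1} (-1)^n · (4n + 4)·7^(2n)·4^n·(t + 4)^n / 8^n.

(-198/49, -194/49)

Apply the ratio test: |a_{n+1}| / |a_n| = [(4(n+1) + 4)/(4n + 4)] · 49·4/8, which tends to 49/2 as n → ∞.
Hence the series converges for |t + 4| < 1/(49/2) = 2/49, so the radius of convergence is 2/49.
When t = -194/49, the terms do not tend to 0, so the series diverges.
Endpoint t = -198/49: the n-th term does not approach 0; divergence by the term test.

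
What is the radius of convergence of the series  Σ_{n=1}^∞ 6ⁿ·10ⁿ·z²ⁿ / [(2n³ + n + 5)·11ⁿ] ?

Ratio test: |a_{n+1}/a_n| = [(2n³ + n + 5)/(2(n+1)³ + (n+1) + 5)] · 6·10/11 → 60/11 as n → ∞.
Writing y = z², the series in y has radius 11/60, so |z| < √(11/60) and R = √165/30.

R = √165/30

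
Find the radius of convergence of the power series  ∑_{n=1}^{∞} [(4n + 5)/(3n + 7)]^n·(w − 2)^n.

R = 3/4

By the Cauchy root test, |a_n|^(1/n) = (4n + 5)/(3n + 7) → 4/3.
Thus R = 1/(4/3) = 3/4.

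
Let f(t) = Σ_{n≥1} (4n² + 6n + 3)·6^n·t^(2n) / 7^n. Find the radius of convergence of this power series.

R = √42/6

The ratio of consecutive coefficients is [(4(n+1)² + 6(n+1) + 3)/(4n² + 6n + 3)] · 6/7 → 6/7.
Since the exponent of t increases by 2 each term, convergence requires |t|² < 7/6, hence R = √42/6.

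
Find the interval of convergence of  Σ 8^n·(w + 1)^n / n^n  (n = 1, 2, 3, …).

(−∞, ∞)

By the Cauchy root test, |a_n|^(1/n) = 8/n → 0.
Since the n-th root of |a_n| tends to 0, the series converges for all real w; R = ∞.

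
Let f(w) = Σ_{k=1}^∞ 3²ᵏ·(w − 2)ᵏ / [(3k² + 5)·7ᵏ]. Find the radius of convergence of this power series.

Ratio test: |a_{k+1}/a_k| = [(3k² + 5)/(3(k+1)² + 5)] · 9/7 → 9/7 as k → ∞.
The series converges when 9/7 · |w − 2| < 1, giving R = 7/9.

R = 7/9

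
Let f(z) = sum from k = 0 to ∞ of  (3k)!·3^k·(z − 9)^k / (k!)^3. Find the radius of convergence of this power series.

By the ratio test, |a_{k+1}/a_k| = (3k+1)·(3k+2)·(3k+3)/(k+1)³ · 3 → 81.
Convergence for |z − 9| · 81 < 1, i.e. |z − 9| < 1/81. So R = 1/81.

R = 1/81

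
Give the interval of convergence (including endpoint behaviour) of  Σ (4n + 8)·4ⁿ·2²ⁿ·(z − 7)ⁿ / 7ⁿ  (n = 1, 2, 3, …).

(105/16, 119/16)

Ratio test: |a_{n+1}/a_n| = [(4(n+1) + 8)/(4n + 8)] · 4·4/7 → 16/7 as n → ∞.
The series converges when 16/7 · |z − 7| < 1, giving R = 7/16.
Endpoint z = 119/16: the n-th term does not approach 0; divergence by the term test.
Check z = 105/16: the terms have absolute value of order n, which does not tend to 0, so the series diverges by the divergence test.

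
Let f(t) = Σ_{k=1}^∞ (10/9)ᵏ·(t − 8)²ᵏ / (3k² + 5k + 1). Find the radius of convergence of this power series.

R = 3√10/10

Ratio test: |a_{k+1}/a_k| = [(3k² + 5k + 1)/(3(k+1)² + 5(k+1) + 1)] · 10/9 → 10/9 as k → ∞.
Writing y = (t − 8)², the series in y has radius 9/10, so |t − 8| < √(9/10) and R = 3√10/10.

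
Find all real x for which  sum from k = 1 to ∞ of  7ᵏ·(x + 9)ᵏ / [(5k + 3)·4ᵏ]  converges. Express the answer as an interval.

Ratio test: |a_{k+1}/a_k| = [(5k + 3)/(5(k+1) + 3)] · 7/4 → 7/4 as k → ∞.
Thus R = 1/(7/4) = 4/7.
At x = -59/7: comparison with the harmonic series Σ 1/k shows the series diverges.
Check x = -67/7: an alternating series whose terms decrease to 0 in absolute value, so it converges by the Leibniz criterion.

[-67/7, -59/7)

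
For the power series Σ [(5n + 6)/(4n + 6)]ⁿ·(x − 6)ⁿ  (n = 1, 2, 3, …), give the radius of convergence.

R = 4/5

Applying the root test, |a_n|^(1/n) = (5n + 6)/(4n + 6) → 5/4.
Thus R = 1/(5/4) = 4/5.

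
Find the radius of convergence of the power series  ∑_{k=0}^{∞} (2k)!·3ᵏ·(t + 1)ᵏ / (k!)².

R = 1/12

Ratio test: |a_{k+1}/a_k| = (2k+1)·(2k+2)/(k+1)² · 3 → 12 as k → ∞.
Hence the series converges for |t + 1| < 1/(12) = 1/12, so the radius of convergence is 1/12.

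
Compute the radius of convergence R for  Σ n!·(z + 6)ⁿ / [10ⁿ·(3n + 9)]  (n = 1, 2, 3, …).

By the ratio test, |a_{n+1}/a_n| = (n+1) · 1/10 · (3n + 9)/(3(n+1) + 9) → ∞.
The terms grow without bound for any (z + 6) ≠ 0, so R = 0 (convergence only at z = -6).

R = 0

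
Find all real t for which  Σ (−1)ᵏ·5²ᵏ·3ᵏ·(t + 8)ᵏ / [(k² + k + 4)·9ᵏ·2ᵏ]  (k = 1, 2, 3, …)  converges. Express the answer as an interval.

Apply the ratio test: |a_{k+1}| / |a_k| = [(k² + k + 4)/((k+1)² + (k+1) + 4)] · 25·3/(9·2), which tends to 25/6 as k → ∞.
Convergence for |t + 8| · 25/6 < 1, i.e. |t + 8| < 6/25. So R = 6/25.
At t = -194/25: the terms are on the order of 1/k², so the series converges absolutely by comparison with the p-series (p = 2 > 1).
When t = -206/25, the series is dominated by a constant times Σ 1/k², which converges (p = 2 > 1).

[-206/25, -194/25]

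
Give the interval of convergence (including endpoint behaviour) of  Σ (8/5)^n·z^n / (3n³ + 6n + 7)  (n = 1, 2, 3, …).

By the ratio test, |a_{n+1}/a_n| = [(3n³ + 6n + 7)/(3(n+1)³ + 6(n+1) + 7)] · 8/5 → 8/5.
Hence the series converges for |z| < 1/(8/5) = 5/8, so the radius of convergence is 5/8.
When z = 5/8, the series is dominated by a constant times Σ 1/n³, which converges (p = 3 > 1).
When z = -5/8, absolute convergence follows by limit comparison with Σ 1/n³.

[-5/8, 5/8]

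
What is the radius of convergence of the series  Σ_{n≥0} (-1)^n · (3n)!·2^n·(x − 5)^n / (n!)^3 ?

R = 1/54

Ratio test: |a_{n+1}/a_n| = (3n+1)·(3n+2)·(3n+3)/(n+1)³ · 2 → 54 as n → ∞.
Thus R = 1/(54) = 1/54.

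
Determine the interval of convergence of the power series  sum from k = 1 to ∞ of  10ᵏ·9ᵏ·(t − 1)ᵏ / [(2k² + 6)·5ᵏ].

[17/18, 19/18]

The ratio of consecutive coefficients is [(2k² + 6)/(2(k+1)² + 6)] · 10·9/5 → 18.
Convergence for |t − 1| · 18 < 1, i.e. |t − 1| < 1/18. So R = 1/18.
At t = 19/18: absolute convergence follows by limit comparison with Σ 1/k².
When t = 17/18, the terms are on the order of 1/k², so the series converges absolutely by comparison with the p-series (p = 2 > 1).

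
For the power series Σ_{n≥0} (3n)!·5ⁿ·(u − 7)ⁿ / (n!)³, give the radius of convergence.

The ratio of consecutive coefficients is (3n+1)·(3n+2)·(3n+3)/(n+1)³ · 5 → 135.
Thus R = 1/(135) = 1/135.

R = 1/135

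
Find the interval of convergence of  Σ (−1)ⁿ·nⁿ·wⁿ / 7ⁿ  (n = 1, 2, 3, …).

Applying the root test, |a_n|^(1/n) = n/7 → ∞.
Since the n-th root of |a_n| is unbounded, the series converges only at w = 0; R = 0.

{0}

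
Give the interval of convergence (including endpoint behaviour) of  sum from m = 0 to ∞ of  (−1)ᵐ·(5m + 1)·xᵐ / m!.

(−∞, ∞)

Ratio test: |a_{m+1}/a_m| = (5(m+1) + 1)/(5m + 1) · 1/(m+1) → 0 as m → ∞.
The limit is 0, so the series converges for all x; R = ∞.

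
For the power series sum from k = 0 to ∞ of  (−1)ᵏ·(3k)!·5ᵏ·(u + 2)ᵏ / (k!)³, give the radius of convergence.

R = 1/135

Ratio test: |a_{k+1}/a_k| = (3k+1)·(3k+2)·(3k+3)/(k+1)³ · 5 → 135 as k → ∞.
Convergence for |u + 2| · 135 < 1, i.e. |u + 2| < 1/135. So R = 1/135.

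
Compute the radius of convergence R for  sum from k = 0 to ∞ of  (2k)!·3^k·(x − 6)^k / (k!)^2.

Apply the ratio test: |a_{k+1}| / |a_k| = (2k+1)·(2k+2)/(k+1)² · 3, which tends to 12 as k → ∞.
Hence the series converges for |x − 6| < 1/(12) = 1/12, so the radius of convergence is 1/12.

R = 1/12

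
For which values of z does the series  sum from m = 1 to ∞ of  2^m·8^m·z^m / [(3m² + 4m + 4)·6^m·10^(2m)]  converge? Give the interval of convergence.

[-75/2, 75/2]

Ratio test: |a_{m+1}/a_m| = [(3m² + 4m + 4)/(3(m+1)² + 4(m+1) + 4)] · 2·8/(6·100) → 2/75 as m → ∞.
The series converges when 2/75 · |z| < 1, giving R = 75/2.
Check z = 75/2: the terms are on the order of 1/m², so the series converges absolutely by comparison with the p-series (p = 2 > 1).
At z = -75/2: absolute convergence follows by limit comparison with Σ 1/m².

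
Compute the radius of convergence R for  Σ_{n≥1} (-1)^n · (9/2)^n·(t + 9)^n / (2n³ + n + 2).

R = 2/9

The ratio of consecutive coefficients is [(2n³ + n + 2)/(2(n+1)³ + (n+1) + 2)] · 9/2 → 9/2.
Hence the series converges for |t + 9| < 1/(9/2) = 2/9, so the radius of convergence is 2/9.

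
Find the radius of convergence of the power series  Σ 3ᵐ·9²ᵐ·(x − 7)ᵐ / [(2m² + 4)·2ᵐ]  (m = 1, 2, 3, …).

R = 2/243

Ratio test: |a_{m+1}/a_m| = [(2m² + 4)/(2(m+1)² + 4)] · 3·81/2 → 243/2 as m → ∞.
Convergence for |x − 7| · 243/2 < 1, i.e. |x − 7| < 2/243. So R = 2/243.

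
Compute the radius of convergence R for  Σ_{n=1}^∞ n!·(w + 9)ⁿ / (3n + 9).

Ratio test: |a_{n+1}/a_n| = (n+1) · (3n + 9)/(3(n+1) + 9) → ∞ as n → ∞.
Since the ratio → ∞, the series diverges for every w ≠ -9, and R = 0.

R = 0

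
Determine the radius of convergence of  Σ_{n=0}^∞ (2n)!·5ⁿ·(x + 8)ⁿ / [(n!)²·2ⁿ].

Apply the ratio test: |a_{n+1}| / |a_n| = (2n+1)·(2n+2)/(n+1)² · 5/2, which tends to 10 as n → ∞.
The series converges when 10 · |x + 8| < 1, giving R = 1/10.

R = 1/10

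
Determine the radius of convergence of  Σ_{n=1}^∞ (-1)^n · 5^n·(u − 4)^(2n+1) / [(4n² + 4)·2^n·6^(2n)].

The ratio of consecutive coefficients is [(4n² + 4)/(4(n+1)² + 4)] · 5/(2·36) → 5/72.
Writing y = (u − 4)², the series in y has radius 72/5, so |u − 4| < √(72/5) and R = 6√10/5.

R = 6√10/5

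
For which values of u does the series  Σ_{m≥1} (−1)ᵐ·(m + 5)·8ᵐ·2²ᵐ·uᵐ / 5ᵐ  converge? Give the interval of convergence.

(-5/32, 5/32)

By the ratio test, |a_{m+1}/a_m| = [((m+1) + 5)/(m + 5)] · 8·4/5 → 32/5.
Convergence for |u| · 32/5 < 1, i.e. |u| < 5/32. So R = 5/32.
When u = 5/32, the terms do not tend to 0, so the series diverges.
Endpoint u = -5/32: the terms have absolute value of order m, which does not tend to 0, so the series diverges by the divergence test.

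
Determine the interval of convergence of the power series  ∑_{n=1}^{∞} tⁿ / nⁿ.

(−∞, ∞)

By the Cauchy root test, |a_n|^(1/n) = 1/n → 0.
Since the n-th root of |a_n| tends to 0, the series converges for all real t; R = ∞.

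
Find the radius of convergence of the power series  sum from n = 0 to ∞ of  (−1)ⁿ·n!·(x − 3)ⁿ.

By the ratio test, |a_{n+1}/a_n| = (n+1) → ∞.
The terms grow without bound for any (x − 3) ≠ 0, so R = 0 (convergence only at x = 3).

R = 0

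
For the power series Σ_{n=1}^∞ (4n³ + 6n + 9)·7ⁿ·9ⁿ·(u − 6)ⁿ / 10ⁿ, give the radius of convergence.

R = 10/63

Apply the ratio test: |a_{n+1}| / |a_n| = [(4(n+1)³ + 6(n+1) + 9)/(4n³ + 6n + 9)] · 7·9/10, which tends to 63/10 as n → ∞.
Convergence for |u − 6| · 63/10 < 1, i.e. |u − 6| < 10/63. So R = 10/63.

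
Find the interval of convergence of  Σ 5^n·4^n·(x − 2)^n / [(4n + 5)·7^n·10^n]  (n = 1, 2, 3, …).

By the ratio test, |a_{n+1}/a_n| = [(4n + 5)/(4(n+1) + 5)] · 5·4/(7·10) → 2/7.
Convergence for |x − 2| · 2/7 < 1, i.e. |x − 2| < 7/2. So R = 7/2.
When x = 11/2, the terms are asymptotic to a nonzero constant times 1/n, so the series diverges by limit comparison with Σ 1/n.
When x = -3/2, an alternating series whose terms decrease to 0 in absolute value, so it converges by the Leibniz criterion.

[-3/2, 11/2)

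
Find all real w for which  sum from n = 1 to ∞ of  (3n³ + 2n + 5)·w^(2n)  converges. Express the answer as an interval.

By the ratio test, |a_{n+1}/a_n| = (3(n+1)³ + 2(n+1) + 5)/(3n³ + 2n + 5) → 1.
Successive powers of w differ by 2, so the series converges when |w|² · 1 < 1, i.e. |w| < √(1) = 1. So R = 1.
Check w = 1: the terms do not tend to 0, so the series diverges.
Check w = -1: the n-th term does not approach 0; divergence by the term test.

(-1, 1)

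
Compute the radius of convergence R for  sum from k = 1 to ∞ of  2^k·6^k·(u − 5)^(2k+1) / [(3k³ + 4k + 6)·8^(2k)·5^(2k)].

Apply the ratio test: |a_{k+1}| / |a_k| = [(3k³ + 4k + 6)/(3(k+1)³ + 4(k+1) + 6)] · 2·6/(64·25), which tends to 3/400 as k → ∞.
Writing y = (u − 5)², the series in y has radius 400/3, so |u − 5| < √(400/3) and R = 20√3/3.

R = 20√3/3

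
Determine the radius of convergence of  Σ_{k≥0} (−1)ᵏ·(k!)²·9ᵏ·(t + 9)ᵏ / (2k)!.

R = 4/9

The ratio of consecutive coefficients is (k+1)²/[(2k+1)·(2k+2)] · 9 → 9/4.
Hence the series converges for |t + 9| < 1/(9/4) = 4/9, so the radius of convergence is 4/9.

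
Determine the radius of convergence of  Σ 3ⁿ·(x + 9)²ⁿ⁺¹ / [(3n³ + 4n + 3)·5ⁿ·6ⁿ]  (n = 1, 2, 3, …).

Ratio test: |a_{n+1}/a_n| = [(3n³ + 4n + 3)/(3(n+1)³ + 4(n+1) + 3)] · 3/(5·6) → 1/10 as n → ∞.
Since the exponent of (x + 9) increases by 2 each term, convergence requires |x + 9|² < 10, hence R = √10.

R = √10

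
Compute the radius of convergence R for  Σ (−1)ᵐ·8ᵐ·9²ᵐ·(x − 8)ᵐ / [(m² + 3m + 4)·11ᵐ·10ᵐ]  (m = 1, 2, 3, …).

R = 55/324

By the ratio test, |a_{m+1}/a_m| = [(m² + 3m + 4)/((m+1)² + 3(m+1) + 4)] · 8·81/(11·10) → 324/55.
Convergence for |x − 8| · 324/55 < 1, i.e. |x − 8| < 55/324. So R = 55/324.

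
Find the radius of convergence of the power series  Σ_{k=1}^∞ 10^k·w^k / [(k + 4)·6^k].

By the ratio test, |a_{k+1}/a_k| = [(k + 4)/((k+1) + 4)] · 10/6 → 5/3.
Convergence for |w| · 5/3 < 1, i.e. |w| < 3/5. So R = 3/5.

R = 3/5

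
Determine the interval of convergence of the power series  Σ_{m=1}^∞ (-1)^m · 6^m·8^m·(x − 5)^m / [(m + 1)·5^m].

Ratio test: |a_{m+1}/a_m| = [(m + 1)/((m+1) + 1)] · 6·8/5 → 48/5 as m → ∞.
Convergence for |x − 5| · 48/5 < 1, i.e. |x − 5| < 5/48. So R = 5/48.
Endpoint x = 245/48: the terms alternate in sign and decrease monotonically to 0 in absolute value (size ~ c/m), so the alternating series test gives convergence.
Check x = 235/48: the terms are asymptotic to a nonzero constant times 1/m, so the series diverges by limit comparison with Σ 1/m.

(235/48, 245/48]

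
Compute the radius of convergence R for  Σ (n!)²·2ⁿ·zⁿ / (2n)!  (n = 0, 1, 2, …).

R = 2

Ratio test: |a_{n+1}/a_n| = (n+1)²/[(2n+1)·(2n+2)] · 2 → 1/2 as n → ∞.
Thus R = 1/(1/2) = 2.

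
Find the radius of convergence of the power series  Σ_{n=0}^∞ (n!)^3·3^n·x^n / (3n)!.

Ratio test: |a_{n+1}/a_n| = (n+1)³/[(3n+1)·(3n+2)·(3n+3)] · 3 → 1/9 as n → ∞.
Convergence for |x| · 1/9 < 1, i.e. |x| < 9. So R = 9.

R = 9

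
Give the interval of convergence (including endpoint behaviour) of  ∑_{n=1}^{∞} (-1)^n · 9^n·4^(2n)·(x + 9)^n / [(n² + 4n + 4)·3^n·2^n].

[-217/24, -215/24]

The ratio of consecutive coefficients is [(n² + 4n + 4)/((n+1)² + 4(n+1) + 4)] · 9·16/(3·2) → 24.
Convergence for |x + 9| · 24 < 1, i.e. |x + 9| < 1/24. So R = 1/24.
When x = -215/24, the series is dominated by a constant times Σ 1/n², which converges (p = 2 > 1).
Check x = -217/24: absolute convergence follows by limit comparison with Σ 1/n².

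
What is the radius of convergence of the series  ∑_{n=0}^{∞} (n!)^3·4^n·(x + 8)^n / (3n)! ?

R = 27/4

By the ratio test, |a_{n+1}/a_n| = (n+1)³/[(3n+1)·(3n+2)·(3n+3)] · 4 → 4/27.
The series converges when 4/27 · |x + 8| < 1, giving R = 27/4.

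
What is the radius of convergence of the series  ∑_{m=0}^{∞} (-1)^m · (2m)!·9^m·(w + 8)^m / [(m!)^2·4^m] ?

By the ratio test, |a_{m+1}/a_m| = (2m+1)·(2m+2)/(m+1)² · 9/4 → 9.
Thus R = 1/(9) = 1/9.

R = 1/9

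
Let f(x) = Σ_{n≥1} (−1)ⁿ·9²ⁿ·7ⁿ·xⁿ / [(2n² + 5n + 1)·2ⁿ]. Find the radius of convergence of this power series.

R = 2/567

By the ratio test, |a_{n+1}/a_n| = [(2n² + 5n + 1)/(2(n+1)² + 5(n+1) + 1)] · 81·7/2 → 567/2.
Hence the series converges for |x| < 1/(567/2) = 2/567, so the radius of convergence is 2/567.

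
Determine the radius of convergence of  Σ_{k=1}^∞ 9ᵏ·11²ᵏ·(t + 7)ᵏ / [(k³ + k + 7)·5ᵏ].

By the ratio test, |a_{k+1}/a_k| = [(k³ + k + 7)/((k+1)³ + (k+1) + 7)] · 9·121/5 → 1089/5.
Convergence for |t + 7| · 1089/5 < 1, i.e. |t + 7| < 5/1089. So R = 5/1089.

R = 5/1089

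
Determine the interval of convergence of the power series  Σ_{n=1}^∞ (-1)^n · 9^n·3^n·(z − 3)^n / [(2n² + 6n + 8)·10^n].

[71/27, 91/27]

By the ratio test, |a_{n+1}/a_n| = [(2n² + 6n + 8)/(2(n+1)² + 6(n+1) + 8)] · 9·3/10 → 27/10.
Hence the series converges for |z − 3| < 1/(27/10) = 10/27, so the radius of convergence is 10/27.
Endpoint z = 91/27: the series is dominated by a constant times Σ 1/n², which converges (p = 2 > 1).
When z = 71/27, absolute convergence follows by limit comparison with Σ 1/n².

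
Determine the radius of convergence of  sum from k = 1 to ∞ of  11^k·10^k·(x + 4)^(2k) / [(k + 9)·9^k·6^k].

Ratio test: |a_{k+1}/a_k| = [(k + 9)/((k+1) + 9)] · 11·10/(9·6) → 55/27 as k → ∞.
Writing y = (x + 4)², the series in y has radius 27/55, so |x + 4| < √(27/55) and R = 3√165/55.

R = 3√165/55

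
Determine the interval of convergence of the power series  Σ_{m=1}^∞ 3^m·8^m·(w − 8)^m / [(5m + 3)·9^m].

The ratio of consecutive coefficients is [(5m + 3)/(5(m+1) + 3)] · 3·8/9 → 8/3.
The series converges when 8/3 · |w − 8| < 1, giving R = 3/8.
At w = 67/8: comparison with the harmonic series Σ 1/m shows the series diverges.
When w = 61/8, an alternating series whose terms decrease to 0 in absolute value, so it converges by the Leibniz criterion.

[61/8, 67/8)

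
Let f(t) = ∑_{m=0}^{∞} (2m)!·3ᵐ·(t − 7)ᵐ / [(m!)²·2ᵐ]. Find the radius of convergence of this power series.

R = 1/6

The ratio of consecutive coefficients is (2m+1)·(2m+2)/(m+1)² · 3/2 → 6.
Thus R = 1/(6) = 1/6.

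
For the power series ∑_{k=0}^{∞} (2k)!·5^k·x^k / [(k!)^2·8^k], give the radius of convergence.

The ratio of consecutive coefficients is (2k+1)·(2k+2)/(k+1)² · 5/8 → 5/2.
Hence the series converges for |x| < 1/(5/2) = 2/5, so the radius of convergence is 2/5.

R = 2/5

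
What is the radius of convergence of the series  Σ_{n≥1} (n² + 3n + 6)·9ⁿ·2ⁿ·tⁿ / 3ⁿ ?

Apply the ratio test: |a_{n+1}| / |a_n| = [((n+1)² + 3(n+1) + 6)/(n² + 3n + 6)] · 9·2/3, which tends to 6 as n → ∞.
The series converges when 6 · |t| < 1, giving R = 1/6.

R = 1/6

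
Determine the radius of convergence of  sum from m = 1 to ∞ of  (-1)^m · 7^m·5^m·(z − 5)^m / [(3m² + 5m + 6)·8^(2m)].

The ratio of consecutive coefficients is [(3m² + 5m + 6)/(3(m+1)² + 5(m+1) + 6)] · 7·5/64 → 35/64.
Hence the series converges for |z − 5| < 1/(35/64) = 64/35, so the radius of convergence is 64/35.

R = 64/35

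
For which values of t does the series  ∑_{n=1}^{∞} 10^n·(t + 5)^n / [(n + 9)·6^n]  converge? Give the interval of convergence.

[-28/5, -22/5)

The ratio of consecutive coefficients is [(n + 9)/((n+1) + 9)] · 10/6 → 5/3.
The series converges when 5/3 · |t + 5| < 1, giving R = 3/5.
Endpoint t = -22/5: the terms behave like c/n; limit comparison with the harmonic series gives divergence.
Check t = -28/5: convergence follows from the alternating series test (terms decrease monotonically to 0).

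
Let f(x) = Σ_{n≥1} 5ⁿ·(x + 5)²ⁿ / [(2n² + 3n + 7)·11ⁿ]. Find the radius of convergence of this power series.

The ratio of consecutive coefficients is [(2n² + 3n + 7)/(2(n+1)² + 3(n+1) + 7)] · 5/11 → 5/11.
Since the exponent of (x + 5) increases by 2 each term, convergence requires |x + 5|² < 11/5, hence R = √55/5.

R = √55/5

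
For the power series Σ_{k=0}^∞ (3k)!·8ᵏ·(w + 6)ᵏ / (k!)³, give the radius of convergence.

R = 1/216

Ratio test: |a_{k+1}/a_k| = (3k+1)·(3k+2)·(3k+3)/(k+1)³ · 8 → 216 as k → ∞.
Thus R = 1/(216) = 1/216.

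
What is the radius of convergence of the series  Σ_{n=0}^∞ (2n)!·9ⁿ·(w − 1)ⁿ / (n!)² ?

R = 1/36

The ratio of consecutive coefficients is (2n+1)·(2n+2)/(n+1)² · 9 → 36.
The series converges when 36 · |w − 1| < 1, giving R = 1/36.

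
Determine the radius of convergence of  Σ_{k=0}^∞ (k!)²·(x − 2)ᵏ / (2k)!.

R = 4

By the ratio test, |a_{k+1}/a_k| = (k+1)²/[(2k+1)·(2k+2)] → 1/4.
Thus R = 1/(1/4) = 4.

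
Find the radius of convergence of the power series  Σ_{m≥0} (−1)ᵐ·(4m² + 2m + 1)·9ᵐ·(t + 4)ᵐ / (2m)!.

R = ∞

Apply the ratio test: |a_{m+1}| / |a_m| = (4(m+1)² + 2(m+1) + 1)/(4m² + 2m + 1) · 9 · 1/[(2m+1)·(2m+2)], which tends to 0 as m → ∞.
The ratio tends to 0 regardless of t, hence R = ∞.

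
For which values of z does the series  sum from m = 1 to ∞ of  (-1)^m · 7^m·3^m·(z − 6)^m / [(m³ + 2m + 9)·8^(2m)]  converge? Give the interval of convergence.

[62/21, 190/21]

By the ratio test, |a_{m+1}/a_m| = [(m³ + 2m + 9)/((m+1)³ + 2(m+1) + 9)] · 7·3/64 → 21/64.
Thus R = 1/(21/64) = 64/21.
Check z = 190/21: the series is dominated by a constant times Σ 1/m³, which converges (p = 3 > 1).
At z = 62/21: absolute convergence follows by limit comparison with Σ 1/m³.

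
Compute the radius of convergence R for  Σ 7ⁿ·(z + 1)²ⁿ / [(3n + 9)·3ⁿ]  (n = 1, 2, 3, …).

R = √21/7

The ratio of consecutive coefficients is [(3n + 9)/(3(n+1) + 9)] · 7/3 → 7/3.
Since the exponent of (z + 1) increases by 2 each term, convergence requires |z + 1|² < 3/7, hence R = √21/7.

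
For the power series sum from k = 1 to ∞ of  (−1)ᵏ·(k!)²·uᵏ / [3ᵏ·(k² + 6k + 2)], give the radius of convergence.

By the ratio test, |a_{k+1}/a_k| = (k+1)² · 1/3 · (k² + 6k + 2)/((k+1)² + 6(k+1) + 2) → ∞.
The terms grow without bound for any u ≠ 0, so R = 0 (convergence only at u = 0).

R = 0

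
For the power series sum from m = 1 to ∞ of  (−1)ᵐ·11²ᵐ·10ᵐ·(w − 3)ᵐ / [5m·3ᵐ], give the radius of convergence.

Ratio test: |a_{m+1}/a_m| = [5m/5(m+1)] · 121·10/3 → 1210/3 as m → ∞.
Thus R = 1/(1210/3) = 3/1210.

R = 3/1210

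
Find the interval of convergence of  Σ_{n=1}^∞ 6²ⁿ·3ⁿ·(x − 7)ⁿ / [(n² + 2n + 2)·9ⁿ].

[83/12, 85/12]

By the ratio test, |a_{n+1}/a_n| = [(n² + 2n + 2)/((n+1)² + 2(n+1) + 2)] · 36·3/9 → 12.
Thus R = 1/(12) = 1/12.
At x = 85/12: the series is dominated by a constant times Σ 1/n², which converges (p = 2 > 1).
When x = 83/12, the series is dominated by a constant times Σ 1/n², which converges (p = 2 > 1).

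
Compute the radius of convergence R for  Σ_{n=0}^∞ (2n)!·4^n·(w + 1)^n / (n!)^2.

R = 1/16

The ratio of consecutive coefficients is (2n+1)·(2n+2)/(n+1)² · 4 → 16.
Convergence for |w + 1| · 16 < 1, i.e. |w + 1| < 1/16. So R = 1/16.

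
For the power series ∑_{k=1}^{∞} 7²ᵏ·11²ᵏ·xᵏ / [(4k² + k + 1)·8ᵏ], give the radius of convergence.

R = 8/5929

The ratio of consecutive coefficients is [(4k² + k + 1)/(4(k+1)² + (k+1) + 1)] · 49·121/8 → 5929/8.
The series converges when 5929/8 · |x| < 1, giving R = 8/5929.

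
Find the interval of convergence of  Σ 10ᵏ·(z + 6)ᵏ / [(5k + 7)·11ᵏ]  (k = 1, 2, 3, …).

[-71/10, -49/10)

By the ratio test, |a_{k+1}/a_k| = [(5k + 7)/(5(k+1) + 7)] · 10/11 → 10/11.
The series converges when 10/11 · |z + 6| < 1, giving R = 11/10.
At z = -49/10: the terms are asymptotic to a nonzero constant times 1/k, so the series diverges by limit comparison with Σ 1/k.
At z = -71/10: the terms alternate in sign and decrease monotonically to 0 in absolute value (size ~ c/k), so the alternating series test gives convergence.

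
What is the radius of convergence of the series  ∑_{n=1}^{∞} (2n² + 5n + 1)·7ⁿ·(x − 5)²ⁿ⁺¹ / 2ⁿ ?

R = √14/7

Apply the ratio test: |a_{n+1}| / |a_n| = [(2(n+1)² + 5(n+1) + 1)/(2n² + 5n + 1)] · 7/2, which tends to 7/2 as n → ∞.
Successive powers of (x − 5) differ by 2, so the series converges when |x − 5|² · 7/2 < 1, i.e. |x − 5| < √(2/7). So R = √14/7.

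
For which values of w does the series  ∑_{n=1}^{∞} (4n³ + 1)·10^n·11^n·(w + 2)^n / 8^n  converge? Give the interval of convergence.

(-114/55, -106/55)

Ratio test: |a_{n+1}/a_n| = [(4(n+1)³ + 1)/(4n³ + 1)] · 10·11/8 → 55/4 as n → ∞.
The series converges when 55/4 · |w + 2| < 1, giving R = 4/55.
At w = -106/55: the terms do not tend to 0, so the series diverges.
Endpoint w = -114/55: the terms do not tend to 0, so the series diverges.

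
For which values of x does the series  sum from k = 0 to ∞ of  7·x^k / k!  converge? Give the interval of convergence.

(−∞, ∞)

By the ratio test, |a_{k+1}/a_k| = 7/7 · 1/(k+1) → 0.
Since the limit is 0 < 1 for every x, the series converges on all of ℝ and R = ∞.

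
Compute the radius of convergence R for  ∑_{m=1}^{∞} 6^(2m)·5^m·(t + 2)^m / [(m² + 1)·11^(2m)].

R = 121/180

Ratio test: |a_{m+1}/a_m| = [(m² + 1)/((m+1)² + 1)] · 36·5/121 → 180/121 as m → ∞.
Thus R = 1/(180/121) = 121/180.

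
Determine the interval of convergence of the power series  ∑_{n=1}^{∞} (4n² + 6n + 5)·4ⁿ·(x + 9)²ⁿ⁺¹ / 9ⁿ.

The ratio of consecutive coefficients is [(4(n+1)² + 6(n+1) + 5)/(4n² + 6n + 5)] · 4/9 → 4/9.
Successive powers of (x + 9) differ by 2, so the series converges when |x + 9|² · 4/9 < 1, i.e. |x + 9| < √(9/4) = 3/2. So R = 3/2.
At x = -15/2: the terms have absolute value of order n², which does not tend to 0, so the series diverges by the divergence test.
Check x = -21/2: the terms have absolute value of order n², which does not tend to 0, so the series diverges by the divergence test.

(-21/2, -15/2)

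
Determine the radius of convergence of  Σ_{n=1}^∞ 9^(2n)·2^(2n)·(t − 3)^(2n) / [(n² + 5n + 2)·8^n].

By the ratio test, |a_{n+1}/a_n| = [(n² + 5n + 2)/((n+1)² + 5(n+1) + 2)] · 81·4/8 → 81/2.
Successive powers of (t − 3) differ by 2, so the series converges when |t − 3|² · 81/2 < 1, i.e. |t − 3| < √(2/81). So R = √2/9.

R = √2/9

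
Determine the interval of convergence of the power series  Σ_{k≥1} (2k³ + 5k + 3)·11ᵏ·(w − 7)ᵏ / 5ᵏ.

By the ratio test, |a_{k+1}/a_k| = [(2(k+1)³ + 5(k+1) + 3)/(2k³ + 5k + 3)] · 11/5 → 11/5.
The series converges when 11/5 · |w − 7| < 1, giving R = 5/11.
At w = 82/11: the k-th term does not approach 0; divergence by the term test.
Check w = 72/11: the terms have absolute value of order k³, which does not tend to 0, so the series diverges by the divergence test.

(72/11, 82/11)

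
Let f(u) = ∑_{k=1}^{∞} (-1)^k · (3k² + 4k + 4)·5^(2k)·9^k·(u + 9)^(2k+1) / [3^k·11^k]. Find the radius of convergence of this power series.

R = √33/15

Ratio test: |a_{k+1}/a_k| = [(3(k+1)² + 4(k+1) + 4)/(3k² + 4k + 4)] · 25·9/(3·11) → 75/11 as k → ∞.
Since the exponent of (u + 9) increases by 2 each term, convergence requires |u + 9|² < 11/75, hence R = √33/15.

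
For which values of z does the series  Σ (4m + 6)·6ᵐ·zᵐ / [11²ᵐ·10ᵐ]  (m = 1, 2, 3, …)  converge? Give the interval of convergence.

Ratio test: |a_{m+1}/a_m| = [(4(m+1) + 6)/(4m + 6)] · 6/(121·10) → 3/605 as m → ∞.
Convergence for |z| · 3/605 < 1, i.e. |z| < 605/3. So R = 605/3.
At z = 605/3: the terms do not tend to 0, so the series diverges.
Check z = -605/3: the m-th term does not approach 0; divergence by the term test.

(-605/3, 605/3)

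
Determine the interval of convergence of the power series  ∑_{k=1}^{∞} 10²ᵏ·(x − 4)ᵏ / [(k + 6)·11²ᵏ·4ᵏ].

By the ratio test, |a_{k+1}/a_k| = [(k + 6)/((k+1) + 6)] · 100/(121·4) → 25/121.
Thus R = 1/(25/121) = 121/25.
When x = 221/25, the terms behave like c/k; limit comparison with the harmonic series gives divergence.
At x = -21/25: convergence follows from the alternating series test (terms decrease monotonically to 0).

[-21/25, 221/25)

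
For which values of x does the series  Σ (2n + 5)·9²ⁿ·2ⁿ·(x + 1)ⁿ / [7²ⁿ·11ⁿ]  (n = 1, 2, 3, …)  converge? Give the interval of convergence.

The ratio of consecutive coefficients is [(2(n+1) + 5)/(2n + 5)] · 81·2/(49·11) → 162/539.
Convergence for |x + 1| · 162/539 < 1, i.e. |x + 1| < 539/162. So R = 539/162.
Endpoint x = 377/162: the n-th term does not approach 0; divergence by the term test.
At x = -701/162: the terms have absolute value of order n, which does not tend to 0, so the series diverges by the divergence test.

(-701/162, 377/162)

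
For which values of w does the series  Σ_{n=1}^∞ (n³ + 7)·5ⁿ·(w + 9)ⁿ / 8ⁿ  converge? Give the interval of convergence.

(-53/5, -37/5)

The ratio of consecutive coefficients is [((n+1)³ + 7)/(n³ + 7)] · 5/8 → 5/8.
Hence the series converges for |w + 9| < 1/(5/8) = 8/5, so the radius of convergence is 8/5.
When w = -37/5, the terms do not tend to 0, so the series diverges.
Check w = -53/5: the terms have absolute value of order n³, which does not tend to 0, so the series diverges by the divergence test.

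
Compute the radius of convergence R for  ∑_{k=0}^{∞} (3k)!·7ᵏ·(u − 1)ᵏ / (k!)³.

By the ratio test, |a_{k+1}/a_k| = (3k+1)·(3k+2)·(3k+3)/(k+1)³ · 7 → 189.
Convergence for |u − 1| · 189 < 1, i.e. |u − 1| < 1/189. So R = 1/189.

R = 1/189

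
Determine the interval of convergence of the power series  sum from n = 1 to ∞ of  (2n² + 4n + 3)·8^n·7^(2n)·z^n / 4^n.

The ratio of consecutive coefficients is [(2(n+1)² + 4(n+1) + 3)/(2n² + 4n + 3)] · 8·49/4 → 98.
Hence the series converges for |z| < 1/(98) = 1/98, so the radius of convergence is 1/98.
Endpoint z = 1/98: the terms have absolute value of order n², which does not tend to 0, so the series diverges by the divergence test.
Endpoint z = -1/98: the terms do not tend to 0, so the series diverges.

(-1/98, 1/98)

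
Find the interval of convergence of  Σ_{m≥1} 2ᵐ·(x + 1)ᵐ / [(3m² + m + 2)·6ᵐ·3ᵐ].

By the ratio test, |a_{m+1}/a_m| = [(3m² + m + 2)/(3(m+1)² + (m+1) + 2)] · 2/(6·3) → 1/9.
Convergence for |x + 1| · 1/9 < 1, i.e. |x + 1| < 9. So R = 9.
When x = 8, absolute convergence follows by limit comparison with Σ 1/m².
Endpoint x = -10: absolute convergence follows by limit comparison with Σ 1/m².

[-10, 8]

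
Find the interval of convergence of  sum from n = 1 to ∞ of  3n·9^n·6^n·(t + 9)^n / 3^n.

(-163/18, -161/18)

Apply the ratio test: |a_{n+1}| / |a_n| = [3(n+1)/3n] · 9·6/3, which tends to 18 as n → ∞.
The series converges when 18 · |t + 9| < 1, giving R = 1/18.
When t = -161/18, the terms have absolute value of order n, which does not tend to 0, so the series diverges by the divergence test.
When t = -163/18, the terms have absolute value of order n, which does not tend to 0, so the series diverges by the divergence test.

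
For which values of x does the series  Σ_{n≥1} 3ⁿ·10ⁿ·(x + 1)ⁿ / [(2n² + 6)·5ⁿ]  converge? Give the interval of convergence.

Ratio test: |a_{n+1}/a_n| = [(2n² + 6)/(2(n+1)² + 6)] · 3·10/5 → 6 as n → ∞.
Convergence for |x + 1| · 6 < 1, i.e. |x + 1| < 1/6. So R = 1/6.
When x = -5/6, the terms are on the order of 1/n², so the series converges absolutely by comparison with the p-series (p = 2 > 1).
At x = -7/6: absolute convergence follows by limit comparison with Σ 1/n².

[-7/6, -5/6]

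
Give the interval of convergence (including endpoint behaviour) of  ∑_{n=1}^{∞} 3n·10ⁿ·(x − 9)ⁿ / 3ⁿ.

(87/10, 93/10)

Apply the ratio test: |a_{n+1}| / |a_n| = [3(n+1)/3n] · 10/3, which tends to 10/3 as n → ∞.
Hence the series converges for |x − 9| < 1/(10/3) = 3/10, so the radius of convergence is 3/10.
Endpoint x = 93/10: the terms have absolute value of order n, which does not tend to 0, so the series diverges by the divergence test.
At x = 87/10: the terms do not tend to 0, so the series diverges.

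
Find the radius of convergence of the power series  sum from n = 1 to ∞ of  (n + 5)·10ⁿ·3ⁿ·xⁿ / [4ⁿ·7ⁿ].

The ratio of consecutive coefficients is [((n+1) + 5)/(n + 5)] · 10·3/(4·7) → 15/14.
Convergence for |x| · 15/14 < 1, i.e. |x| < 14/15. So R = 14/15.

R = 14/15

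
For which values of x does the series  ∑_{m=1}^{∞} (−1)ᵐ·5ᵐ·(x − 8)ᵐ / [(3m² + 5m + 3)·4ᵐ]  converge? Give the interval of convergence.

Ratio test: |a_{m+1}/a_m| = [(3m² + 5m + 3)/(3(m+1)² + 5(m+1) + 3)] · 5/4 → 5/4 as m → ∞.
The series converges when 5/4 · |x − 8| < 1, giving R = 4/5.
At x = 44/5: absolute convergence follows by limit comparison with Σ 1/m².
Endpoint x = 36/5: absolute convergence follows by limit comparison with Σ 1/m².

[36/5, 44/5]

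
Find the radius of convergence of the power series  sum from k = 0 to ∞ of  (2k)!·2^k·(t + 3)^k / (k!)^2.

R = 1/8

By the ratio test, |a_{k+1}/a_k| = (2k+1)·(2k+2)/(k+1)² · 2 → 8.
The series converges when 8 · |t + 3| < 1, giving R = 1/8.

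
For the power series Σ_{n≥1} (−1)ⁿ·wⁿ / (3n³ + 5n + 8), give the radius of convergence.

Ratio test: |a_{n+1}/a_n| = (3n³ + 5n + 8)/(3(n+1)³ + 5(n+1) + 8) → 1 as n → ∞.
Hence R = 1.

R = 1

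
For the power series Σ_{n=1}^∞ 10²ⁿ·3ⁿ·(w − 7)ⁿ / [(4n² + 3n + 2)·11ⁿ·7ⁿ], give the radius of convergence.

R = 77/300

By the ratio test, |a_{n+1}/a_n| = [(4n² + 3n + 2)/(4(n+1)² + 3(n+1) + 2)] · 100·3/(11·7) → 300/77.
Convergence for |w − 7| · 300/77 < 1, i.e. |w − 7| < 77/300. So R = 77/300.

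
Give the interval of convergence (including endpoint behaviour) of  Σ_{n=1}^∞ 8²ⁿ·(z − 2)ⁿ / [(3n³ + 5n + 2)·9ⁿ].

Apply the ratio test: |a_{n+1}| / |a_n| = [(3n³ + 5n + 2)/(3(n+1)³ + 5(n+1) + 2)] · 64/9, which tends to 64/9 as n → ∞.
The series converges when 64/9 · |z − 2| < 1, giving R = 9/64.
Check z = 137/64: the terms are on the order of 1/n³, so the series converges absolutely by comparison with the p-series (p = 3 > 1).
When z = 119/64, the series is dominated by a constant times Σ 1/n³, which converges (p = 3 > 1).

[119/64, 137/64]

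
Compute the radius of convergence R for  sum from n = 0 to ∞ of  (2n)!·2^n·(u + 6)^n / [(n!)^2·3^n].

R = 3/8

The ratio of consecutive coefficients is (2n+1)·(2n+2)/(n+1)² · 2/3 → 8/3.
Hence the series converges for |u + 6| < 1/(8/3) = 3/8, so the radius of convergence is 3/8.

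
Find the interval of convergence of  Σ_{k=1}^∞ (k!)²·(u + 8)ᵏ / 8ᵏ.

{-8}

Ratio test: |a_{k+1}/a_k| = (k+1)² · 1/8 → ∞ as k → ∞.
The ratio grows without bound, so the series diverges whenever (u + 8) ≠ 0; it converges only at u = -8. R = 0.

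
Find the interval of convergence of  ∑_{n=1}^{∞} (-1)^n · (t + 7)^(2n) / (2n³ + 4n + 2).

[-8, -6]

Apply the ratio test: |a_{n+1}| / |a_n| = (2n³ + 4n + 2)/(2(n+1)³ + 4(n+1) + 2), which tends to 1 as n → ∞.
Since the exponent of (t + 7) increases by 2 each term, convergence requires |t + 7|² < 1, hence R = 1.
At t = -6: absolute convergence follows by limit comparison with Σ 1/n³.
Check t = -8: absolute convergence follows by limit comparison with Σ 1/n³.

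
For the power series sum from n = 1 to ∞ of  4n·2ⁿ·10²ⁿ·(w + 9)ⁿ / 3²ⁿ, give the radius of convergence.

R = 9/200

The ratio of consecutive coefficients is [4(n+1)/4n] · 2·100/9 → 200/9.
Thus R = 1/(200/9) = 9/200.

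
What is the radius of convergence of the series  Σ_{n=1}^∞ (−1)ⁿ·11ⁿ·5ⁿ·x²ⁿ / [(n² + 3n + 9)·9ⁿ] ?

R = 3√55/55

By the ratio test, |a_{n+1}/a_n| = [(n² + 3n + 9)/((n+1)² + 3(n+1) + 9)] · 11·5/9 → 55/9.
Successive powers of x differ by 2, so the series converges when |x|² · 55/9 < 1, i.e. |x| < √(9/55). So R = 3√55/55.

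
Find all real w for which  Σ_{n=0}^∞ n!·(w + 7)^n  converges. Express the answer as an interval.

Ratio test: |a_{n+1}/a_n| = (n+1) → ∞ as n → ∞.
Since the ratio → ∞, the series diverges for every w ≠ -7, and R = 0.

{-7}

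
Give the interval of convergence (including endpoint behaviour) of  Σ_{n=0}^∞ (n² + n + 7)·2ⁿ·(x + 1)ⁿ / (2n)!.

The ratio of consecutive coefficients is ((n+1)² + (n+1) + 7)/(n² + n + 7) · 2 · 1/[(2n+1)·(2n+2)] → 0.
Since the limit is 0 < 1 for every x, the series converges on all of ℝ and R = ∞.

(−∞, ∞)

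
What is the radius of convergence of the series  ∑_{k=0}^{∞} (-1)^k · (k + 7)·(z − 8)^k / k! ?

R = ∞

Ratio test: |a_{k+1}/a_k| = ((k+1) + 7)/(k + 7) · 1/(k+1) → 0 as k → ∞.
Since the limit is 0 < 1 for every z, the series converges on all of ℝ and R = ∞.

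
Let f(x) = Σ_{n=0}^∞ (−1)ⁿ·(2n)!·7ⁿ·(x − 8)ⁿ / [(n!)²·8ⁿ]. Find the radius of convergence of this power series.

R = 2/7

Apply the ratio test: |a_{n+1}| / |a_n| = (2n+1)·(2n+2)/(n+1)² · 7/8, which tends to 7/2 as n → ∞.
Convergence for |x − 8| · 7/2 < 1, i.e. |x − 8| < 2/7. So R = 2/7.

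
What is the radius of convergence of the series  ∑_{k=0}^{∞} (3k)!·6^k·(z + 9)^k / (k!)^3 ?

R = 1/162

Apply the ratio test: |a_{k+1}| / |a_k| = (3k+1)·(3k+2)·(3k+3)/(k+1)³ · 6, which tends to 162 as k → ∞.
The series converges when 162 · |z + 9| < 1, giving R = 1/162.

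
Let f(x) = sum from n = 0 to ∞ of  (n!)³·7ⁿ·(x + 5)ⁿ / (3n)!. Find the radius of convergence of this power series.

Ratio test: |a_{n+1}/a_n| = (n+1)³/[(3n+1)·(3n+2)·(3n+3)] · 7 → 7/27 as n → ∞.
The series converges when 7/27 · |x + 5| < 1, giving R = 27/7.

R = 27/7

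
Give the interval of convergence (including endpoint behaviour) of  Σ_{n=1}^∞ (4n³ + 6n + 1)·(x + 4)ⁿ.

Apply the ratio test: |a_{n+1}| / |a_n| = (4(n+1)³ + 6(n+1) + 1)/(4n³ + 6n + 1), which tends to 1 as n → ∞.
Hence R = 1.
Check x = -3: the terms have absolute value of order n³, which does not tend to 0, so the series diverges by the divergence test.
Check x = -5: the n-th term does not approach 0; divergence by the term test.

(-5, -3)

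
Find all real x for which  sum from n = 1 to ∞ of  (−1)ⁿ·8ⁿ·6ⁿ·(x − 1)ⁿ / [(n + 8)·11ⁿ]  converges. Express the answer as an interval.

By the ratio test, |a_{n+1}/a_n| = [(n + 8)/((n+1) + 8)] · 8·6/11 → 48/11.
Hence the series converges for |x − 1| < 1/(48/11) = 11/48, so the radius of convergence is 11/48.
Endpoint x = 59/48: convergence follows from the alternating series test (terms decrease monotonically to 0).
Check x = 37/48: the terms are asymptotic to a nonzero constant times 1/n, so the series diverges by limit comparison with Σ 1/n.

(37/48, 59/48]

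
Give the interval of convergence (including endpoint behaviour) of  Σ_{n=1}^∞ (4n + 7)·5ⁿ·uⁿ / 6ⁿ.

(-6/5, 6/5)

Apply the ratio test: |a_{n+1}| / |a_n| = [(4(n+1) + 7)/(4n + 7)] · 5/6, which tends to 5/6 as n → ∞.
The series converges when 5/6 · |u| < 1, giving R = 6/5.
Check u = 6/5: the terms have absolute value of order n, which does not tend to 0, so the series diverges by the divergence test.
When u = -6/5, the terms have absolute value of order n, which does not tend to 0, so the series diverges by the divergence test.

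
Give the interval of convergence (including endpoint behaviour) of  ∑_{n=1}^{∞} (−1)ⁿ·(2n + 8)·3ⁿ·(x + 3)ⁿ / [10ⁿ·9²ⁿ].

(-273, 267)

By the ratio test, |a_{n+1}/a_n| = [(2(n+1) + 8)/(2n + 8)] · 3/(10·81) → 1/270.
Hence the series converges for |x + 3| < 1/(1/270) = 270, so the radius of convergence is 270.
Endpoint x = 267: the terms do not tend to 0, so the series diverges.
At x = -273: the terms do not tend to 0, so the series diverges.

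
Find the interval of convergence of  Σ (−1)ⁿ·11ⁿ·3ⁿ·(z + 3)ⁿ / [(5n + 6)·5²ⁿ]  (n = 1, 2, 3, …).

(-124/33, -74/33]

Apply the ratio test: |a_{n+1}| / |a_n| = [(5n + 6)/(5(n+1) + 6)] · 11·3/25, which tends to 33/25 as n → ∞.
Convergence for |z + 3| · 33/25 < 1, i.e. |z + 3| < 25/33. So R = 25/33.
At z = -74/33: convergence follows from the alternating series test (terms decrease monotonically to 0).
Check z = -124/33: the terms are asymptotic to a nonzero constant times 1/n, so the series diverges by limit comparison with Σ 1/n.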